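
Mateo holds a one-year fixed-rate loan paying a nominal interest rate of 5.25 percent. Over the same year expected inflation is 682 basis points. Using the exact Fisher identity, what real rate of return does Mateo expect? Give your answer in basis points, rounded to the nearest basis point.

-147 basis points

1 + r = 1.05250 / 1.06820 = 0.985302
r = 0.985302 − 1 = -1.4698%, i.e. -147 basis points.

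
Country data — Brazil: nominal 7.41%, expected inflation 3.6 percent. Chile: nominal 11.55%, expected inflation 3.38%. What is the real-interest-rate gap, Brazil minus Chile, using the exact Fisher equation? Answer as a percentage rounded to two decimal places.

-4.23%

Brazil: (1 + 0.0741)/(1 + 0.0360) − 1 = 3.6776%
Chile: (1 + 0.1155)/(1 + 0.0338) − 1 = 7.9029%
Differential = 3.6776% − 7.9029% = -4.2253% → -4.23%.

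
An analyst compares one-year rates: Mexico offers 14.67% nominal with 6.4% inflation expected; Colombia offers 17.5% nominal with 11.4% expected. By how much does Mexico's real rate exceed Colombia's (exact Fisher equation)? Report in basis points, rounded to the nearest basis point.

Mexico: (1 + 0.1467)/(1 + 0.0640) − 1 = 7.7726%
Colombia: (1 + 0.1750)/(1 + 0.1140) − 1 = 5.4758%
Differential = 7.7726% − 5.4758% = 2.2968% → 230 basis points.

230 basis points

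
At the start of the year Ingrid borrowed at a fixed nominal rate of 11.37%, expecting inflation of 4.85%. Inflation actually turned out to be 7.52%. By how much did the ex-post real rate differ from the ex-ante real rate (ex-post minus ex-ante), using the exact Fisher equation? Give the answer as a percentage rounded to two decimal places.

Ex-ante: (1 + 0.1137)/(1 + 0.0485) − 1 = 6.2184%
Ex-post: (1 + 0.1137)/(1 + 0.0752) − 1 = 3.5807%
Difference (ex-post − ex-ante) = -2.6377% → -2.64%.

-2.64%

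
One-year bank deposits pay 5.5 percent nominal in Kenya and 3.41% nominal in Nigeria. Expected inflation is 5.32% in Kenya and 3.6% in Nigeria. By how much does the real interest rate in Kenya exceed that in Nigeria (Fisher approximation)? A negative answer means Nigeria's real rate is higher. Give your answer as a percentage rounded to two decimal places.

Kenya: 5.5% − 5.32% = 0.180%
Nigeria: 3.41% − 3.6% = -0.190%
Differential = 0.370% → 0.37%.

0.37%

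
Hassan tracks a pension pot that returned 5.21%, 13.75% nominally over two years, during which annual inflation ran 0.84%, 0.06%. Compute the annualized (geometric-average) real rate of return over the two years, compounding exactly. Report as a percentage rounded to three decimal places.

8.907%

Compound the nominal returns: 1.0521 × 1.1375 = 1.19676375.
Compound inflation: 1.0084 × 1.0006 = 1.00900504.
Deflate: 1.19676375 / 1.00900504 = 1.18608302.
Annualized real rate = 1.18608302^(1/2) − 1 = 8.9074% → 8.907%.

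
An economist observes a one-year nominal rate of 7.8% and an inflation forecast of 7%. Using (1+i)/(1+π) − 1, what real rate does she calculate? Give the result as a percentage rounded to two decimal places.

By the Fisher relation, 1 + r = (1 + i)/(1 + π).
1 + r = 1.07800 / 1.07000 = 1.007477
r = 1.007477 − 1 = 0.7477%, i.e. 0.75%.

0.75%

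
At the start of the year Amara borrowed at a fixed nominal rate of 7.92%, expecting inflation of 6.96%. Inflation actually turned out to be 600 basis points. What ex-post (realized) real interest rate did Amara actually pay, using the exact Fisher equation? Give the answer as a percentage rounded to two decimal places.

Ex-post: (1 + 0.0792)/(1 + 0.0600) − 1 = 1.8113%
So the realized real rate is 1.81%.

1.81%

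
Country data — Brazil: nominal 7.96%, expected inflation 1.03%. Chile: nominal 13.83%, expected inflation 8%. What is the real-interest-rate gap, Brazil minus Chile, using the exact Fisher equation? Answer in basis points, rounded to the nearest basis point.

Brazil: (1 + 0.0796)/(1 + 0.0103) − 1 = 6.8593%
Chile: (1 + 0.1383)/(1 + 0.0800) − 1 = 5.3981%
Differential = 6.8593% − 5.3981% = 1.4612% → 146 basis points.

146 basis points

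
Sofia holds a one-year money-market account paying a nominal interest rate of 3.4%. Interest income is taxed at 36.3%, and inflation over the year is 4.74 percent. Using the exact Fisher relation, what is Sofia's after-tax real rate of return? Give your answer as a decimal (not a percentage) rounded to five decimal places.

-0.02458

After-tax nominal return = 3.4% × (1 − 0.363) = 2.1658%.
1 + r = 1.021658 / 1.04740 = 0.975423
After-tax real rate = 0.975423 − 1 → -0.02458.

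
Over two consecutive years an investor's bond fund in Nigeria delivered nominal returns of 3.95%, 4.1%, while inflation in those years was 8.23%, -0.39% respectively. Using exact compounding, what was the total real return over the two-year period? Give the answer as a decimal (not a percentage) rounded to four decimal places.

0.0037

Compound the nominal returns: 1.0395 × 1.0410 = 1.082120.
Compound inflation: 1.0823 × 0.9961 = 1.078079.
Deflate: 1.082120 / 1.078079 = 1.003748.
Total real return = 1.003748 − 1 → 0.0037.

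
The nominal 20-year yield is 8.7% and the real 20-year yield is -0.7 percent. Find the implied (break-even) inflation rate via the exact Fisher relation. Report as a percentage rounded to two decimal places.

9.47%

(1 + π) = (1 + i)/(1 + r) = 1.08700 / 0.99300 = 1.094663
Break-even inflation = 1.094663 − 1 → 9.47%.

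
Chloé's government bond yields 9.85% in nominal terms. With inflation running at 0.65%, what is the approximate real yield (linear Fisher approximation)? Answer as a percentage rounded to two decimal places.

9.20%

r ≈ i − π = 9.85% − 0.65% = 9.20%.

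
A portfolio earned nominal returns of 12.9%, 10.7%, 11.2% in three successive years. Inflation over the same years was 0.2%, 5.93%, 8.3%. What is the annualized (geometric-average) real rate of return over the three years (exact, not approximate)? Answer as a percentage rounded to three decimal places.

6.531%

Nominal growth factor = 1.1290 × 1.1070 × 1.1120 = 1.38978094
Price-level growth factor = 1.0020 × 1.0593 × 1.0830 = 1.14951634
Real growth factor = 1.38978094 / 1.14951634 = 1.20901364
Annualized real rate = 1.20901364^(1/3) − 1 = 6.5313% → 6.531%.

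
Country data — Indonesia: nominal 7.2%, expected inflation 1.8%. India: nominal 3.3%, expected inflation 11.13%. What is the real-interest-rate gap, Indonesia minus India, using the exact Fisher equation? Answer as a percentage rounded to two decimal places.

Indonesia: (1 + 0.0720)/(1 + 0.0180) − 1 = 5.3045%
India: (1 + 0.0330)/(1 + 0.1113) − 1 = -7.0458%
Differential = 5.3045% − (-7.0458%) = 12.3503% → 12.35%.

12.35%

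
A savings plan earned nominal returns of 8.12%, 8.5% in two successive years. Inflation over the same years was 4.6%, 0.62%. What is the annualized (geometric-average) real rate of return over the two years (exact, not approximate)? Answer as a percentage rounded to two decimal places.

Nominal growth factor = 1.0812 × 1.0850 = 1.17310200
Price-level growth factor = 1.0460 × 1.0062 = 1.05248520
Real growth factor = 1.17310200 / 1.05248520 = 1.11460190
Annualized real rate = 1.11460190^(1/2) − 1 = 5.5747% → 5.57%.

5.57%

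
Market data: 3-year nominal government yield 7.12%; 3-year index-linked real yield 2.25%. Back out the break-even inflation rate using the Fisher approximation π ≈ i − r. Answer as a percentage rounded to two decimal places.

4.87%

π ≈ i − r = 7.12% − 2.25% → 4.87%.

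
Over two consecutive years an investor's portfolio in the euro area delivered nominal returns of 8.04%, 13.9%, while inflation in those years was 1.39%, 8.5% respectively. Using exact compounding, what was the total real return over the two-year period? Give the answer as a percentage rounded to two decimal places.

11.86%

Nominal growth factor = 1.0804 × 1.1390 = 1.230576
Price-level growth factor = 1.0139 × 1.0850 = 1.100082
Real growth factor = 1.230576 / 1.100082 = 1.118622
Total real return = 1.118622 − 1 → 11.86%.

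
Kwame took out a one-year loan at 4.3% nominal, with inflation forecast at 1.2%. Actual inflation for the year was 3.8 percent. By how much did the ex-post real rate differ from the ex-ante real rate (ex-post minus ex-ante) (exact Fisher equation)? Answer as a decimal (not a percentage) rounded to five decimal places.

Ex-ante: (1 + 0.0430)/(1 + 0.0120) − 1 = 3.06324%
Ex-post: (1 + 0.0430)/(1 + 0.0380) − 1 = 0.48170%
Difference (ex-post − ex-ante) = -2.58155% → -0.02582.

-0.02582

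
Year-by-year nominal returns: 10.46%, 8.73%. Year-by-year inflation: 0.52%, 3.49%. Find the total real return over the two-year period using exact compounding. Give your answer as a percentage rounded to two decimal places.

15.45%

Nominal growth factor = 1.1046 × 1.0873 = 1.201032
Price-level growth factor = 1.0052 × 1.0349 = 1.040281
Real growth factor = 1.201032 / 1.040281 = 1.154526
Total real return = 1.154526 − 1 → 15.45%.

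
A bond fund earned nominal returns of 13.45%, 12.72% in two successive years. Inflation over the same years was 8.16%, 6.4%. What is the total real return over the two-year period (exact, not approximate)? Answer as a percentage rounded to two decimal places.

11.12%

Compound the nominal returns: 1.1345 × 1.1272 = 1.278808.
Compound inflation: 1.0816 × 1.0640 = 1.150822.
Deflate: 1.278808 / 1.150822 = 1.111213.
Total real return = 1.111213 − 1 → 11.12%.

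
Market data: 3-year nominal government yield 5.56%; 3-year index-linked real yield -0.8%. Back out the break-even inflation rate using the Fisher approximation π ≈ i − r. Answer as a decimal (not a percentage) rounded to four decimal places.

π ≈ i − r = 5.56% − (-0.8%) → 0.0636.

0.0636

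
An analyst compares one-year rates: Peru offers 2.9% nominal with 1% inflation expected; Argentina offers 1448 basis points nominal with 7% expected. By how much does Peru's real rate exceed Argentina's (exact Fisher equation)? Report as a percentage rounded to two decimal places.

-5.11%

Peru: (1 + 0.0290)/(1 + 0.0100) − 1 = 1.8812%
Argentina: (1 + 0.1448)/(1 + 0.0700) − 1 = 6.9907%
Differential = 1.8812% − 6.9907% = -5.1095% → -5.11%.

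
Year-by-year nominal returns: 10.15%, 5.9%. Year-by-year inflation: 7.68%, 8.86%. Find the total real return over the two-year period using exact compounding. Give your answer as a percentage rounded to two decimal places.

Nominal growth factor = 1.1015 × 1.0590 = 1.166489
Price-level growth factor = 1.0768 × 1.0886 = 1.172204
Real growth factor = 1.166489 / 1.172204 = 0.995124
Total real return = 0.995124 − 1 → -0.49%.

-0.49%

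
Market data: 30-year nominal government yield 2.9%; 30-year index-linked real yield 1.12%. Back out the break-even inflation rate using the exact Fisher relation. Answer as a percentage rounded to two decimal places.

1.76%

(1 + π) = (1 + i)/(1 + r) = 1.02900 / 1.01120 = 1.017603
Break-even inflation = 1.017603 − 1 → 1.76%.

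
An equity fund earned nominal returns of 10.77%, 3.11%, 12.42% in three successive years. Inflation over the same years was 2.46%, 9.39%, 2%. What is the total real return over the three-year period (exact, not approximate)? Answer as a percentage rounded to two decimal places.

12.31%

Compound the nominal returns: 1.1077 × 1.0311 × 1.1242 = 1.284004.
Compound inflation: 1.0246 × 1.0939 × 1.0200 = 1.143226.
Deflate: 1.284004 / 1.143226 = 1.123141.
Total real return = 1.123141 − 1 → 12.31%.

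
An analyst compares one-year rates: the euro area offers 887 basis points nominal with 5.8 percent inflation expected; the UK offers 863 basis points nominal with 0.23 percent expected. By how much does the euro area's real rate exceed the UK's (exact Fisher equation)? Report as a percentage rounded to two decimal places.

The euro area: (1 + 0.0887)/(1 + 0.0580) − 1 = 2.9017%
The UK: (1 + 0.0863)/(1 + 0.0023) − 1 = 8.3807%
Differential = 2.9017% − 8.3807% = -5.4790% → -5.48%.

-5.48%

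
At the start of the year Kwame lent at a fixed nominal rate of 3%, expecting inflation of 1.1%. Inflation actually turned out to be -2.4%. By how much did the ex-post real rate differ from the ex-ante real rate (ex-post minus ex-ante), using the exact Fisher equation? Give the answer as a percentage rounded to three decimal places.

Ex-ante: (1 + 0.0300)/(1 + 0.0110) − 1 = 1.87933%
Ex-post: (1 + 0.0300)/(1 − 0.0240) − 1 = 5.53279%
Difference (ex-post − ex-ante) = 3.65346% → 3.653%.

3.653%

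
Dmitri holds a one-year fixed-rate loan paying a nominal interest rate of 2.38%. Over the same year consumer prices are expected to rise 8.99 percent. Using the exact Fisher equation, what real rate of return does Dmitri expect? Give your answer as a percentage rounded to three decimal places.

-6.065%

1 + r = 1.02380 / 1.08990 = 0.939352
r = 0.939352 − 1 = -6.0648%, i.e. -6.065%.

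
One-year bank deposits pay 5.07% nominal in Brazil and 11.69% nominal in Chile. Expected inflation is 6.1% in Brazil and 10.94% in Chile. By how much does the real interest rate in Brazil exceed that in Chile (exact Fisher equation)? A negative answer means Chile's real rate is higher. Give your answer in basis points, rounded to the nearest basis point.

Brazil: (1 + 0.0507)/(1 + 0.0610) − 1 = -0.9708%
Chile: (1 + 0.1169)/(1 + 0.1094) − 1 = 0.6760%
Differential = -0.9708% − 0.6760% = -1.6468% → -165 basis points.

-165 basis points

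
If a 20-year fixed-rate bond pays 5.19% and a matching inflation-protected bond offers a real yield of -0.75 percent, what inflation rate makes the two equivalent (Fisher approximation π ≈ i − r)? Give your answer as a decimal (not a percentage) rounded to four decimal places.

π ≈ i − r = 5.19% − (-0.75%) → 0.0594.

0.0594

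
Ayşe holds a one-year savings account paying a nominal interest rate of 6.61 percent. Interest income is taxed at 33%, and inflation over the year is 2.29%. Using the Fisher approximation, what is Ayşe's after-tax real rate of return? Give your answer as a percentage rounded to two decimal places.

2.14%

After-tax nominal return = 6.61% × (1 − 0.33) = 4.4287%.
r ≈ 4.4287% − 2.29% → 2.14%.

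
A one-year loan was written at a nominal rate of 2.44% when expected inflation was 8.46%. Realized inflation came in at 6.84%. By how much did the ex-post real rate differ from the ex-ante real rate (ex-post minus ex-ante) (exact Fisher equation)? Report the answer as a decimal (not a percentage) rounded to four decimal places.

Ex-ante: (1 + 0.0244)/(1 + 0.0846) − 1 = -5.5504%
Ex-post: (1 + 0.0244)/(1 + 0.0684) − 1 = -4.1183%
Difference (ex-post − ex-ante) = 1.4321% → 0.0143.

0.0143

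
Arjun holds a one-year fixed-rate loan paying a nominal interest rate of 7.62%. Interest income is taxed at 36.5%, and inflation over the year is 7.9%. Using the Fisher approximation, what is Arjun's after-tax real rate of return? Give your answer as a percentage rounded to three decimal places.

After-tax nominal return = 7.62% × (1 − 0.365) = 4.8387%.
r ≈ 4.8387% − 7.9% → -3.061%.

-3.061%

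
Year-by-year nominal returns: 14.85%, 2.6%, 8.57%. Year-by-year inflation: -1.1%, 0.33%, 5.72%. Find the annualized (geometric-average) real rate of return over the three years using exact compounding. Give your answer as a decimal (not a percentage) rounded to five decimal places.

0.06840

Compound the nominal returns: 1.1485 × 1.0260 × 1.0857 = 1.27934654.
Compound inflation: 0.9890 × 1.0033 × 1.0572 = 1.04902118.
Deflate: 1.27934654 / 1.04902118 = 1.21956216.
Annualized real rate = 1.21956216^(1/3) − 1 = 6.8402% → 0.06840.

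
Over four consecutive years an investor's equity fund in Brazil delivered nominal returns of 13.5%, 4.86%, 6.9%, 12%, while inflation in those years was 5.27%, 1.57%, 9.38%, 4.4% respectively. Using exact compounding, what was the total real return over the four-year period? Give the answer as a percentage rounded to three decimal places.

Nominal growth factor = 1.1350 × 1.0486 × 1.0690 × 1.1200 = 1.424956
Price-level growth factor = 1.0527 × 1.0157 × 1.0938 × 1.0440 = 1.220980
Real growth factor = 1.424956 / 1.220980 = 1.167059
Total real return = 1.167059 − 1 → 16.706%.

16.706%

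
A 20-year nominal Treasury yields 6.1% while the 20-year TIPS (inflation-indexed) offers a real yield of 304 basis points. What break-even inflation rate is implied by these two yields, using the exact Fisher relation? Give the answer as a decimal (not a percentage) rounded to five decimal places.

(1 + π) = (1 + i)/(1 + r) = 1.06100 / 1.03040 = 1.029697
Break-even inflation = 1.029697 − 1 → 0.02970.

0.02970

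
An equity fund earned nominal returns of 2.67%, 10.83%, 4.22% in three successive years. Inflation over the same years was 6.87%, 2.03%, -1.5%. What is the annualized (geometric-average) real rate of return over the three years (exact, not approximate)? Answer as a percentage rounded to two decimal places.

3.36%

Nominal growth factor = 1.0267 × 1.1083 × 1.0422 = 1.18591064
Price-level growth factor = 1.0687 × 1.0203 × 0.9850 = 1.07403869
Real growth factor = 1.18591064 / 1.07403869 = 1.10416007
Annualized real rate = 1.10416007^(1/3) − 1 = 3.3580% → 3.36%.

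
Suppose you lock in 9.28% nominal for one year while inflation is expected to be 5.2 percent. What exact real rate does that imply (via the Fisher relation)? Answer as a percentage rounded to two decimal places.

3.88%

By the Fisher relation, 1 + r = (1 + i)/(1 + π).
1 + r = 1.09280 / 1.05200 = 1.038783
r = 1.038783 − 1 = 3.8783%, i.e. 3.88%.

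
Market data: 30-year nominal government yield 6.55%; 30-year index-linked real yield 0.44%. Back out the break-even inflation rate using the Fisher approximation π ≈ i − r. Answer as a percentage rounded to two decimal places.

π ≈ i − r = 6.55% − 0.44% → 6.11%.

6.11%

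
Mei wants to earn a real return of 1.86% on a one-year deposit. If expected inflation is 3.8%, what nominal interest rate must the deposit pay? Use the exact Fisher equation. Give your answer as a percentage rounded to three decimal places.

(1 + i) = (1 + r)(1 + π) = 1.01860 × 1.03800 = 1.0573068
i = 1.0573068 − 1, so the required nominal rate is 5.731%.

5.731%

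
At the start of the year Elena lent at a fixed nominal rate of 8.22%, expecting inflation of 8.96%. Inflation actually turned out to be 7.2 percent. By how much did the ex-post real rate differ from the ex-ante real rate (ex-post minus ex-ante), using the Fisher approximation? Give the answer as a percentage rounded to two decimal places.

Ex-ante: 8.22% − 8.96% = -0.740%
Ex-post: 8.22% − 7.2% = 1.020%
Difference (ex-post − ex-ante) = 1.7600% → 1.76%.

1.76%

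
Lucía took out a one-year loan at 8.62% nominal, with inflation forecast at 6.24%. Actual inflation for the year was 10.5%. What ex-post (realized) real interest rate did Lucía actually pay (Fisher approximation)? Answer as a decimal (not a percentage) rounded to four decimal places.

Ex-post: 8.62% − 10.5% = -1.880%
So the realized real rate is -0.0188.

-0.0188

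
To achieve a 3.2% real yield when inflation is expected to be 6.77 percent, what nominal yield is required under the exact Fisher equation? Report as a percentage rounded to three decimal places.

10.187%

(1 + i) = (1 + r)(1 + π) = 1.03200 × 1.06770 = 1.1018664
i = 1.1018664 − 1, so the required nominal rate is 10.187%.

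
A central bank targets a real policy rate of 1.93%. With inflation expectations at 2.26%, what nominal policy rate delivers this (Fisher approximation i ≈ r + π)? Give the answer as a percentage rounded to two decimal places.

i ≈ r + π = 1.93% + 2.26% = 4.19%.

4.19%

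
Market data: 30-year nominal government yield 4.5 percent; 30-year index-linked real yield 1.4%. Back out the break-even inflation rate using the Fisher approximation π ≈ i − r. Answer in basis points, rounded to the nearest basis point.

π ≈ i − r = 4.5% − 1.4% → 310 basis points.

310 basis points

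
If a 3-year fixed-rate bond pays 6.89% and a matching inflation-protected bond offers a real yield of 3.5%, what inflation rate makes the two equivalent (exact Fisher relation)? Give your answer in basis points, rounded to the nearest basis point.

328 basis points

(1 + π) = (1 + i)/(1 + r) = 1.06890 / 1.03500 = 1.032754
Break-even inflation = 1.032754 − 1 → 328 basis points.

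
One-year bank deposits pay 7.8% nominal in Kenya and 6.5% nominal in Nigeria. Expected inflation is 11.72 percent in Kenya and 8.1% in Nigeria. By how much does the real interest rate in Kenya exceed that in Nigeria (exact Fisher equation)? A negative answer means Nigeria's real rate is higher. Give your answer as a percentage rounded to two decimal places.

Kenya: (1 + 0.0780)/(1 + 0.1172) − 1 = -3.5088%
Nigeria: (1 + 0.0650)/(1 + 0.0810) − 1 = -1.4801%
Differential = -3.5088% − (-1.4801%) = -2.0287% → -2.03%.

-2.03%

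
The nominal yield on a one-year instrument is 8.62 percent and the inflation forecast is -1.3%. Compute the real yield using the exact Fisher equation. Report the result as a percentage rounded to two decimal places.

10.05%

1 + r = 1.08620 / 0.98700 = 1.100507
r = 1.100507 − 1 = 10.0507%, i.e. 10.05%.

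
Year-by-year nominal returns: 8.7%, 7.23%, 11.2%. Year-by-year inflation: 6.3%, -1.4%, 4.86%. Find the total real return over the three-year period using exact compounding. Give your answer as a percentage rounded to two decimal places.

Compound the nominal returns: 1.0870 × 1.0723 × 1.1120 = 1.296136.
Compound inflation: 1.0630 × 0.9860 × 1.0486 = 1.099057.
Deflate: 1.296136 / 1.099057 = 1.179317.
Total real return = 1.179317 − 1 → 17.93%.

17.93%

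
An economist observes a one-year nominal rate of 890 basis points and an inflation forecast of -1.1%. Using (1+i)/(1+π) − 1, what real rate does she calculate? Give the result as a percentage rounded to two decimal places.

10.11%

1 + r = 1.08900 / 0.98900 = 1.101112
r = 1.101112 − 1 = 10.1112%, i.e. 10.11%.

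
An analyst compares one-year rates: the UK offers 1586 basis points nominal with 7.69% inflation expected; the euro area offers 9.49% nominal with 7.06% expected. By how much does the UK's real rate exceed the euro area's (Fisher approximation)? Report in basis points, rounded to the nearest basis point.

574 basis points

The UK: 15.86% − 7.69% = 8.170%
The euro area: 9.49% − 7.06% = 2.430%
Differential = 5.740% → 574 basis points.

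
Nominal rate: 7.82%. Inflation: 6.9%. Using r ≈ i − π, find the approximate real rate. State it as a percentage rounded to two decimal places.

0.92%

r ≈ i − π = 7.82% − 6.9% = 0.92%.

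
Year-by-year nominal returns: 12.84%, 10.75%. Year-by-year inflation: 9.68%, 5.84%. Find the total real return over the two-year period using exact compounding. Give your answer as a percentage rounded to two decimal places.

7.65%

Compound the nominal returns: 1.1284 × 1.1075 = 1.249703.
Compound inflation: 1.0968 × 1.0584 = 1.160853.
Deflate: 1.249703 / 1.160853 = 1.076538.
Total real return = 1.076538 − 1 → 7.65%.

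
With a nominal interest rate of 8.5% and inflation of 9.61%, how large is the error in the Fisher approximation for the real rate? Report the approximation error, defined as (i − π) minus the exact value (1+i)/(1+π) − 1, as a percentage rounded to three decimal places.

-0.097%

Approximate: r ≈ 8.500% − 9.610% = -1.1100%
Exact: (1 + 0.0850)/(1 + 0.0961) − 1 = -1.0127%
Error = -1.1100% − (-1.0127%) = -0.0973% → -0.097%.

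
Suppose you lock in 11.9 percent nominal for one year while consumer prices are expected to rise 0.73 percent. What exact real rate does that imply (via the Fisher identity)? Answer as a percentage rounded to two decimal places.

By the Fisher identity, 1 + r = (1 + i)/(1 + π).
1 + r = 1.11900 / 1.00730 = 1.110890
r = 1.110890 − 1 = 11.0890%, i.e. 11.09%.

11.09%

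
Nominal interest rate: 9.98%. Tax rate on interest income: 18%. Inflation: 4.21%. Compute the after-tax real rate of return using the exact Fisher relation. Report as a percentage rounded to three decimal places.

3.813%

After-tax nominal return = 9.98% × (1 − 0.18) = 8.1836%.
1 + r = 1.081836 / 1.04210 = 1.038131
After-tax real rate = 1.038131 − 1 → 3.813%.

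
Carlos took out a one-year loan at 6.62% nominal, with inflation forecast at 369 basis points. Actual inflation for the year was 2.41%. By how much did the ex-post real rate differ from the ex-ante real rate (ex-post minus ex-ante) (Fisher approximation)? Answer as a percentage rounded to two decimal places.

1.28%

Ex-ante: 6.62% − 3.69% = 2.930%
Ex-post: 6.62% − 2.41% = 4.210%
Difference (ex-post − ex-ante) = 1.2800% → 1.28%.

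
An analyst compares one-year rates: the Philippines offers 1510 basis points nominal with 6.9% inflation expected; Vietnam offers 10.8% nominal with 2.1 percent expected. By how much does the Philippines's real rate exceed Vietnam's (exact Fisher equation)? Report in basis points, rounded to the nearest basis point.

-85 basis points

The Philippines: (1 + 0.1510)/(1 + 0.0690) − 1 = 7.6707%
Vietnam: (1 + 0.1080)/(1 + 0.0210) − 1 = 8.5211%
Differential = 7.6707% − 8.5211% = -0.8503% → -85 basis points.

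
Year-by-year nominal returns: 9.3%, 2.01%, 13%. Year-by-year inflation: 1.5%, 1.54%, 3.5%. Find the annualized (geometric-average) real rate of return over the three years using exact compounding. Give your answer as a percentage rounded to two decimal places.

5.71%

Compound the nominal returns: 1.0930 × 1.0201 × 1.1300 = 1.25991531.
Compound inflation: 1.0150 × 1.0154 × 1.0350 = 1.06670309.
Deflate: 1.25991531 / 1.06670309 = 1.18113028.
Annualized real rate = 1.18113028^(1/3) − 1 = 5.7059% → 5.71%.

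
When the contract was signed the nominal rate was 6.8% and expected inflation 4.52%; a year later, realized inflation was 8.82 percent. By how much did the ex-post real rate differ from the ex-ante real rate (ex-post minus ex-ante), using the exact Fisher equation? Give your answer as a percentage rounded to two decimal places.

-4.04%

Ex-ante: (1 + 0.0680)/(1 + 0.0452) − 1 = 2.1814%
Ex-post: (1 + 0.0680)/(1 + 0.0882) − 1 = -1.8563%
Difference (ex-post − ex-ante) = -4.0377% → -4.04%.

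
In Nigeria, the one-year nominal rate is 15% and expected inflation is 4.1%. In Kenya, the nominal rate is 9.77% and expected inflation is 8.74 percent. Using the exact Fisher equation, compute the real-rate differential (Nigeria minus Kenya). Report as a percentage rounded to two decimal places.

9.52%

Nigeria: (1 + 0.1500)/(1 + 0.0410) − 1 = 10.4707%
Kenya: (1 + 0.0977)/(1 + 0.0874) − 1 = 0.9472%
Differential = 10.4707% − 0.9472% = 9.5235% → 9.52%.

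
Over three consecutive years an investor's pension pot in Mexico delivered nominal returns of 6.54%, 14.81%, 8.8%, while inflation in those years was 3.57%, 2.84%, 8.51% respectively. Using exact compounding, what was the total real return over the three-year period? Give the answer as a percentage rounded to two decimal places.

15.15%

Nominal growth factor = 1.0654 × 1.1481 × 1.0880 = 1.330826
Price-level growth factor = 1.0357 × 1.0284 × 1.0851 = 1.155755
Real growth factor = 1.330826 / 1.155755 = 1.151478
Total real return = 1.151478 − 1 → 15.15%.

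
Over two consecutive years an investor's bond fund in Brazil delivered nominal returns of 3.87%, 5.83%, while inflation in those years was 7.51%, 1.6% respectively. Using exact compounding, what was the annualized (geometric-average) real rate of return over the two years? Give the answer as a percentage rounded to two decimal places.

Compound the nominal returns: 1.0387 × 1.0583 = 1.09925621.
Compound inflation: 1.0751 × 1.0160 = 1.09230160.
Deflate: 1.09925621 / 1.09230160 = 1.00636693.
Annualized real rate = 1.00636693^(1/2) − 1 = 0.3178% → 0.32%.

0.32%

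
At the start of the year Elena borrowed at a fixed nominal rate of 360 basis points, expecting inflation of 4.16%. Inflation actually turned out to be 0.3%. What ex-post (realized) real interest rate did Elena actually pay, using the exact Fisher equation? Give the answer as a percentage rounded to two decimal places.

3.29%

Ex-post: (1 + 0.0360)/(1 + 0.0030) − 1 = 3.2901%
So the realized real rate is 3.29%.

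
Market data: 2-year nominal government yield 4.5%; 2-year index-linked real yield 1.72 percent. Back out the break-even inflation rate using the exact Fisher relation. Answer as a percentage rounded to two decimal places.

2.73%

(1 + π) = (1 + i)/(1 + r) = 1.04500 / 1.01720 = 1.027330
Break-even inflation = 1.027330 − 1 → 2.73%.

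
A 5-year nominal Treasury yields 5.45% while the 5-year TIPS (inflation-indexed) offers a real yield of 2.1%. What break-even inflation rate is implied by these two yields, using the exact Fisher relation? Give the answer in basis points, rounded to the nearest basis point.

328 basis points

(1 + π) = (1 + i)/(1 + r) = 1.05450 / 1.02100 = 1.032811
Break-even inflation = 1.032811 − 1 → 328 basis points.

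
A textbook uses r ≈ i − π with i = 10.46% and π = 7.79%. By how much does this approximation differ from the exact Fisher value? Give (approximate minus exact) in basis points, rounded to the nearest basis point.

19 basis points

Approximate: r ≈ 10.460% − 7.790% = 2.6700%
Exact: (1 + 0.1046)/(1 + 0.0779) − 1 = 2.4770%
Error = 2.6700% − 2.4770% = 0.1930% → 19 basis points.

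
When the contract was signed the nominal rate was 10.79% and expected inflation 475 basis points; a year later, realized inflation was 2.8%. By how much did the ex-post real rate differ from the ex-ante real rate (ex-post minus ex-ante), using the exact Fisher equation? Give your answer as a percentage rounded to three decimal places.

2.006%

Ex-ante: (1 + 0.1079)/(1 + 0.0475) − 1 = 5.7661%
Ex-post: (1 + 0.1079)/(1 + 0.0280) − 1 = 7.7724%
Difference (ex-post − ex-ante) = 2.0063% → 2.006%.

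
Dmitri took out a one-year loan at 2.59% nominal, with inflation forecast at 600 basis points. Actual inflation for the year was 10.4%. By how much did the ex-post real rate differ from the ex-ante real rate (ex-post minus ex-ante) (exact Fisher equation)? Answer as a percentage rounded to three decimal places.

-3.857%

Ex-ante: (1 + 0.0259)/(1 + 0.0600) − 1 = -3.2170%
Ex-post: (1 + 0.0259)/(1 + 0.1040) − 1 = -7.0743%
Difference (ex-post − ex-ante) = -3.8573% → -3.857%.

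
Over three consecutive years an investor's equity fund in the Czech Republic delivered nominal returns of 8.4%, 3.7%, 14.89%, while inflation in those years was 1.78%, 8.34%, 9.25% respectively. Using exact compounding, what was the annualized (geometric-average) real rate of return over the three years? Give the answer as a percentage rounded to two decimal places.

Compound the nominal returns: 1.0840 × 1.0370 × 1.1489 = 1.29148768.
Compound inflation: 1.0178 × 1.0834 × 1.0925 = 1.20468284.
Deflate: 1.29148768 / 1.20468284 = 1.07205618.
Annualized real rate = 1.07205618^(1/3) − 1 = 2.3464% → 2.35%.

2.35%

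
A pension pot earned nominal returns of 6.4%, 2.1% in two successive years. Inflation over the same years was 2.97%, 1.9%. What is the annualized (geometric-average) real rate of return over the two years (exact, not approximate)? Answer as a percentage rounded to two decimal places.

Compound the nominal returns: 1.0640 × 1.0210 = 1.08634400.
Compound inflation: 1.0297 × 1.0190 = 1.04926430.
Deflate: 1.08634400 / 1.04926430 = 1.03533876.
Annualized real rate = 1.03533876^(1/2) − 1 = 1.7516% → 1.75%.

1.75%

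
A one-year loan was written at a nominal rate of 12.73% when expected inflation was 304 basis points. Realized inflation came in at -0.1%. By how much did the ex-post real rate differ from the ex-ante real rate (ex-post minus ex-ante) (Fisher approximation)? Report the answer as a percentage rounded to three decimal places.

Ex-ante: 12.73% − 3.04% = 9.690%
Ex-post: 12.73% − (-0.1%) = 12.830%
Difference (ex-post − ex-ante) = 3.1400% → 3.140%.

3.140%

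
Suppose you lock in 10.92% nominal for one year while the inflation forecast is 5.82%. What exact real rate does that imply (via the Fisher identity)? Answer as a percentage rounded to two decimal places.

4.82%

1 + r = 1.10920 / 1.05820 = 1.048195
r = 1.048195 − 1 = 4.8195%, i.e. 4.82%.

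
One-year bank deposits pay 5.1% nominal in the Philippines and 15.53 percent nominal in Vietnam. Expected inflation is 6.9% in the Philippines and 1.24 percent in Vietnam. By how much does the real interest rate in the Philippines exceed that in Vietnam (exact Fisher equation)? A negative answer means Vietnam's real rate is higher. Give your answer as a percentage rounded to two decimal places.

-15.80%

The Philippines: (1 + 0.0510)/(1 + 0.0690) − 1 = -1.6838%
Vietnam: (1 + 0.1553)/(1 + 0.0124) − 1 = 14.1150%
Differential = -1.6838% − 14.1150% = -15.7988% → -15.80%.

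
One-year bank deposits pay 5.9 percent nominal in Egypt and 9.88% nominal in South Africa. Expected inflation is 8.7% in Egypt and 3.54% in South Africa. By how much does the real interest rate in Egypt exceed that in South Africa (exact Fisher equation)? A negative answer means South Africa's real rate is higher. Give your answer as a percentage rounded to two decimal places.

-8.70%

Egypt: (1 + 0.0590)/(1 + 0.0870) − 1 = -2.5759%
South Africa: (1 + 0.0988)/(1 + 0.0354) − 1 = 6.1232%
Differential = -2.5759% − 6.1232% = -8.6991% → -8.70%.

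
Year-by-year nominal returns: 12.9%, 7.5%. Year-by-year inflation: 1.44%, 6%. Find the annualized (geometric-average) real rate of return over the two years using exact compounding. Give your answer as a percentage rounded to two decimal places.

Nominal growth factor = 1.1290 × 1.0750 = 1.21367500
Price-level growth factor = 1.0144 × 1.0600 = 1.07526400
Real growth factor = 1.21367500 / 1.07526400 = 1.12872281
Annualized real rate = 1.12872281^(1/2) − 1 = 6.2414% → 6.24%.

6.24%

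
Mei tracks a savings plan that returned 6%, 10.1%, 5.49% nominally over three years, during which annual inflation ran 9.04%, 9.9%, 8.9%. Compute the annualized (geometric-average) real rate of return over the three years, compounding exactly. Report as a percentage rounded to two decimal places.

-1.92%

Compound the nominal returns: 1.0600 × 1.1010 × 1.0549 = 1.23113159.
Compound inflation: 1.0904 × 1.0990 × 1.0890 = 1.30500271.
Deflate: 1.23113159 / 1.30500271 = 0.94339390.
Annualized real rate = 0.94339390^(1/3) − 1 = -1.9236% → -1.92%.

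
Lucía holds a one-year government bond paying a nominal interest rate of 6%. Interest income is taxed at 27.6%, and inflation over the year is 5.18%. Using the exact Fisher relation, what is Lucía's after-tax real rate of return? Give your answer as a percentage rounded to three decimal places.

After-tax nominal return = 6% × (1 − 0.276) = 4.3440%.
1 + r = 1.04344 / 1.05180 = 0.992052
After-tax real rate = 0.992052 − 1 → -0.795%.

-0.795%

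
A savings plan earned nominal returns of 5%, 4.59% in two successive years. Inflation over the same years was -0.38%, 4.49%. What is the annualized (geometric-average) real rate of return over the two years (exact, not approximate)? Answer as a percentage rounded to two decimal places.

Compound the nominal returns: 1.0500 × 1.0459 = 1.09819500.
Compound inflation: 0.9962 × 1.0449 = 1.04092938.
Deflate: 1.09819500 / 1.04092938 = 1.05501393.
Annualized real rate = 1.05501393^(1/2) − 1 = 2.7139% → 2.71%.

2.71%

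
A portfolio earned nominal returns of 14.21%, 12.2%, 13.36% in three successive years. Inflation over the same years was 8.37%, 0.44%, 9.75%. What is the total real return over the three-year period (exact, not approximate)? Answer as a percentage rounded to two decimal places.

Nominal growth factor = 1.1421 × 1.1220 × 1.1336 = 1.452636
Price-level growth factor = 1.0837 × 1.0044 × 1.0975 = 1.194594
Real growth factor = 1.452636 / 1.194594 = 1.216008
Total real return = 1.216008 − 1 → 21.60%.

21.60%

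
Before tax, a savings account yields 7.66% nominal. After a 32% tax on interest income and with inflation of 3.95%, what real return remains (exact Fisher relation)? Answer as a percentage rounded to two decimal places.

1.21%

After-tax nominal return = 7.66% × (1 − 0.32) = 5.2088%.
1 + r = 1.052088 / 1.03950 = 1.012110
After-tax real rate = 1.012110 − 1 → 1.21%.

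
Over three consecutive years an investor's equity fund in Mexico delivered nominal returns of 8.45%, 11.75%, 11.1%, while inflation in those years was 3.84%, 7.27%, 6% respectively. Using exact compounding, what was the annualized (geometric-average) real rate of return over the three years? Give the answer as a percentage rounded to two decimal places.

4.48%

Compound the nominal returns: 1.0845 × 1.1175 × 1.1110 = 1.34645284.
Compound inflation: 1.0384 × 1.0727 × 1.0600 = 1.18072518.
Deflate: 1.34645284 / 1.18072518 = 1.14036091.
Annualized real rate = 1.14036091^(1/3) − 1 = 4.4754% → 4.48%.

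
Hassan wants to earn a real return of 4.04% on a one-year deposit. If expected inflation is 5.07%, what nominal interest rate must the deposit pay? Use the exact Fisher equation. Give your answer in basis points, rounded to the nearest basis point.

(1 + i) = (1 + r)(1 + π) = 1.04040 × 1.05070 = 1.09314828
i = 1.09314828 − 1, so the required nominal rate is 931 basis points.

931 basis points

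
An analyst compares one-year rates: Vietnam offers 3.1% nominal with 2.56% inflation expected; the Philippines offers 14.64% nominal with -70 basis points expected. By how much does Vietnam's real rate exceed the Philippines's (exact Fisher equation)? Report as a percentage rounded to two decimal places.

Vietnam: (1 + 0.0310)/(1 + 0.0256) − 1 = 0.5265%
The Philippines: (1 + 0.1464)/(1 − 0.0070) − 1 = 15.4481%
Differential = 0.5265% − 15.4481% = -14.9216% → -14.92%.

-14.92%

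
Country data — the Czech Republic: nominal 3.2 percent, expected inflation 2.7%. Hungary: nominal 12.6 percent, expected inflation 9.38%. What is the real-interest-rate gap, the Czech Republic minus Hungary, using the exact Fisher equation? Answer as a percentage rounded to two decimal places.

-2.46%

The Czech Republic: (1 + 0.0320)/(1 + 0.0270) − 1 = 0.4869%
Hungary: (1 + 0.1260)/(1 + 0.0938) − 1 = 2.9439%
Differential = 0.4869% − 2.9439% = -2.4570% → -2.46%.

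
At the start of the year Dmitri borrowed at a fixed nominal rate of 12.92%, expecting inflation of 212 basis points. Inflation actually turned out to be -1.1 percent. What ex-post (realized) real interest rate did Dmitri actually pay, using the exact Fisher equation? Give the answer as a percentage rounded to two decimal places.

Ex-post: (1 + 0.1292)/(1 − 0.0110) − 1 = 14.1759%
So the realized real rate is 14.18%.

14.18%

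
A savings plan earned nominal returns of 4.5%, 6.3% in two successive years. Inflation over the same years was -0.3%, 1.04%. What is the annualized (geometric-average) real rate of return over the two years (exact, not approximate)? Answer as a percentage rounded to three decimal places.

5.010%

Compound the nominal returns: 1.0450 × 1.0630 = 1.11083500.
Compound inflation: 0.9970 × 1.0104 = 1.00736880.
Deflate: 1.11083500 / 1.00736880 = 1.10270936.
Annualized real rate = 1.10270936^(1/2) − 1 = 5.0100% → 5.010%.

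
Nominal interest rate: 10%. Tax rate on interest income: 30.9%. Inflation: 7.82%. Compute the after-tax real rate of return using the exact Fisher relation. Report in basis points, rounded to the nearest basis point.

-84 basis points

After-tax nominal return = 10% × (1 − 0.309) = 6.9100%.
1 + r = 1.06910 / 1.07820 = 0.991560
After-tax real rate = 0.991560 − 1 → -84 basis points.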